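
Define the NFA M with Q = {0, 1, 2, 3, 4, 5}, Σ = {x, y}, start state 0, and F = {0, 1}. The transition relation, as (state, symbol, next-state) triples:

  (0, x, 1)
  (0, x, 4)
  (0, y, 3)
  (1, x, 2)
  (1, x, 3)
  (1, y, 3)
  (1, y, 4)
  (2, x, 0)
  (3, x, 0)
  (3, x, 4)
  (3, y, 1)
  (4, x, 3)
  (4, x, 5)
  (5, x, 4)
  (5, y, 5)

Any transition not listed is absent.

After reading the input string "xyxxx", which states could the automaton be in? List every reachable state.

{0, 1, 2, 3, 4, 5}

Start in {0}.
Read 'x': 0→{1, 4}; now {1, 4}.
Read 'y': 1→{3, 4}, 4→∅; now {3, 4}.
Read 'x': 3→{0, 4}, 4→{3, 5}; now {0, 3, 4, 5}.
Read 'x': 0→{1, 4}, 3→{0, 4}, 4→{3, 5}, 5→{4}; now {0, 1, 3, 4, 5}.
Read 'x': 0→{1, 4}, 1→{2, 3}, 3→{0, 4}, 4→{3, 5}, 5→{4}; now {0, 1, 2, 3, 4, 5}.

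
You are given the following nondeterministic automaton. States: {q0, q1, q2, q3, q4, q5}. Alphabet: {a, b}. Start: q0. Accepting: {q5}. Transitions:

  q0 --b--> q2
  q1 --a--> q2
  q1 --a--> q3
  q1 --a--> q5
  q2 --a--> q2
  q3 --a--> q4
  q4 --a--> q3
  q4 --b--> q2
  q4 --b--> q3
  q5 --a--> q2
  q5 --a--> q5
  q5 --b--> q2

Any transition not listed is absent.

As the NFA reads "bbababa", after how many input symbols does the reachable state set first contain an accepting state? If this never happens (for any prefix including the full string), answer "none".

none

Start in {q0}.
Read 'b': q0→{q2}; now {q2}.
Read 'b': q2→∅; now ∅.
The set is empty and remains empty for the remaining 5 symbols.
No reachable set along the way intersects F.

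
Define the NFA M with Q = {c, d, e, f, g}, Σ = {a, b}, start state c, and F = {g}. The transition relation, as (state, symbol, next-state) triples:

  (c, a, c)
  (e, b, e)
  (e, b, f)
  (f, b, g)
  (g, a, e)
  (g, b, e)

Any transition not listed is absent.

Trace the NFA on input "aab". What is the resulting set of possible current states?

∅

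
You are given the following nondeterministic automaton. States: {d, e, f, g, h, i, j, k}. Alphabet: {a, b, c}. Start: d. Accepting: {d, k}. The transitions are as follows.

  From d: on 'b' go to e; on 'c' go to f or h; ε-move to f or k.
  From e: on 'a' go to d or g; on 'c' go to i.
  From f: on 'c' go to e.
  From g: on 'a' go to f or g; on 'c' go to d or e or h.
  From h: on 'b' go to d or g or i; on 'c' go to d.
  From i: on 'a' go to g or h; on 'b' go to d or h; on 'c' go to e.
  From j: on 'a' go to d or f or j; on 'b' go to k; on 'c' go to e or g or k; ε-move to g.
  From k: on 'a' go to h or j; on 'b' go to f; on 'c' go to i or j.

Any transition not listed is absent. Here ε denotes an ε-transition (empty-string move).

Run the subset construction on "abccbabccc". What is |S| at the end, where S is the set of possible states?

8

Start: ε-closure({d}) = {d, f, k}.
Read 'a': d→∅, f→∅, k→{h, j}; union {h, j}; ε-closure = {g, h, j}.
Read 'b': g→∅, h→{d, g, i}, j→{k}; union {d, g, i, k}; ε-closure = {d, f, g, i, k}.
Read 'c': d→{f, h}, f→{e}, g→{d, e, h}, i→{e}, k→{i, j}; union {d, e, f, h, i, j}; ε-closure = {d, e, f, g, h, i, j, k}.
Read 'c': d→{f, h}, e→{i}, f→{e}, g→{d, e, h}, h→{d}, i→{e}, j→{e, g, k}, k→{i, j}; now {d, e, f, g, h, i, j, k}.
Read 'b': d→{e}, e→∅, f→∅, g→∅, h→{d, g, i}, i→{d, h}, j→{k}, k→{f}; now {d, e, f, g, h, i, k}.
Read 'a': d→∅, e→{d, g}, f→∅, g→{f, g}, h→∅, i→{g, h}, k→{h, j}; union {d, f, g, h, j}; ε-closure = {d, f, g, h, j, k}.
Read 'b': d→{e}, f→∅, g→∅, h→{d, g, i}, j→{k}, k→{f}; now {d, e, f, g, i, k}.
Read 'c': d→{f, h}, e→{i}, f→{e}, g→{d, e, h}, i→{e}, k→{i, j}; union {d, e, f, h, i, j}; ε-closure = {d, e, f, g, h, i, j, k}.
Read 'c': d→{f, h}, e→{i}, f→{e}, g→{d, e, h}, h→{d}, i→{e}, j→{e, g, k}, k→{i, j}; now {d, e, f, g, h, i, j, k}.
Read 'c': d→{f, h}, e→{i}, f→{e}, g→{d, e, h}, h→{d}, i→{e}, j→{e, g, k}, k→{i, j}; now {d, e, f, g, h, i, j, k}.
That set has 8 states.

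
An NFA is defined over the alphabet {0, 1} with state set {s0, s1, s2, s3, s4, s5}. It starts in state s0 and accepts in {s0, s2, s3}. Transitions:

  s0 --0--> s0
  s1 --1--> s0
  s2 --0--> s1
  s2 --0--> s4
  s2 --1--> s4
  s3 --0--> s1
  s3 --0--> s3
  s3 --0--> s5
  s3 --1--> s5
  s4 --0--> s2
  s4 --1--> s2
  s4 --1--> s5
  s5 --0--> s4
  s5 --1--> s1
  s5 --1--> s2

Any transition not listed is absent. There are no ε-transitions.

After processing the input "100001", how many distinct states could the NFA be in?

Start in {s0}.
Read '1': s0→∅; now ∅.
The set is empty and remains empty for the remaining 5 symbols.
That set has 0 states.

0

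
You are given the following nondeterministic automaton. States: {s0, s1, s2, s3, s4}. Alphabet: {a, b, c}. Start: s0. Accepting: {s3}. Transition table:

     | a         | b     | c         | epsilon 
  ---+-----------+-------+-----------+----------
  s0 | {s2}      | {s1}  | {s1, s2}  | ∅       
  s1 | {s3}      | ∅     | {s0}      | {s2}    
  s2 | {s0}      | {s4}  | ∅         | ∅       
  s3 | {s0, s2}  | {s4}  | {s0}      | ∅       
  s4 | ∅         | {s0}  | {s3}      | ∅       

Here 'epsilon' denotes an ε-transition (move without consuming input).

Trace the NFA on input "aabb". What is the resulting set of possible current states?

{s4}

Start in {s0}.
Read 'a': s0→{s2}; now {s2}.
Read 'a': s2→{s0}; now {s0}.
Read 'b': s0→{s1}; union {s1}; ε-closure = {s1, s2}.
Read 'b': s1→∅, s2→{s4}; now {s4}.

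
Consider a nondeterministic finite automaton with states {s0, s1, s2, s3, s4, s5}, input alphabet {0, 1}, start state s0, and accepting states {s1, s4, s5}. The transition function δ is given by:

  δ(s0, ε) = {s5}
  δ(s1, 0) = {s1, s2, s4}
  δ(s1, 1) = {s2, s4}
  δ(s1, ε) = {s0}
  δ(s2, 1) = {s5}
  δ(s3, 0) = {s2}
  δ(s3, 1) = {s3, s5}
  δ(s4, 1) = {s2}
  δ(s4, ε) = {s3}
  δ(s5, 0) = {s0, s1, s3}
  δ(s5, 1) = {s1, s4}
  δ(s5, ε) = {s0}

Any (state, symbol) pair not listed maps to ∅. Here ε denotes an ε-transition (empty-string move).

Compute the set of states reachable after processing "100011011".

Start: ε-closure({s0}) = {s0, s5}.
Read '1': s0→∅, s5→{s1, s4}; union {s1, s4}; ε-closure = {s0, s1, s3, s4, s5}.
Read '0': s0→∅, s1→{s1, s2, s4}, s3→{s2}, s4→∅, s5→{s0, s1, s3}; union {s0, s1, s2, s3, s4}; ε-closure = {s0, s1, s2, s3, s4, s5}.
Read '0': s0→∅, s1→{s1, s2, s4}, s2→∅, s3→{s2}, s4→∅, s5→{s0, s1, s3}; union {s0, s1, s2, s3, s4}; ε-closure = {s0, s1, s2, s3, s4, s5}.
Read '0': s0→∅, s1→{s1, s2, s4}, s2→∅, s3→{s2}, s4→∅, s5→{s0, s1, s3}; union {s0, s1, s2, s3, s4}; ε-closure = {s0, s1, s2, s3, s4, s5}.
Read '1': s0→∅, s1→{s2, s4}, s2→{s5}, s3→{s3, s5}, s4→{s2}, s5→{s1, s4}; union {s1, s2, s3, s4, s5}; ε-closure = {s0, s1, s2, s3, s4, s5}.
Read '1': s0→∅, s1→{s2, s4}, s2→{s5}, s3→{s3, s5}, s4→{s2}, s5→{s1, s4}; union {s1, s2, s3, s4, s5}; ε-closure = {s0, s1, s2, s3, s4, s5}.
Read '0': s0→∅, s1→{s1, s2, s4}, s2→∅, s3→{s2}, s4→∅, s5→{s0, s1, s3}; union {s0, s1, s2, s3, s4}; ε-closure = {s0, s1, s2, s3, s4, s5}.
Read '1': s0→∅, s1→{s2, s4}, s2→{s5}, s3→{s3, s5}, s4→{s2}, s5→{s1, s4}; union {s1, s2, s3, s4, s5}; ε-closure = {s0, s1, s2, s3, s4, s5}.
Read '1': s0→∅, s1→{s2, s4}, s2→{s5}, s3→{s3, s5}, s4→{s2}, s5→{s1, s4}; union {s1, s2, s3, s4, s5}; ε-closure = {s0, s1, s2, s3, s4, s5}.

{s0, s1, s2, s3, s4, s5}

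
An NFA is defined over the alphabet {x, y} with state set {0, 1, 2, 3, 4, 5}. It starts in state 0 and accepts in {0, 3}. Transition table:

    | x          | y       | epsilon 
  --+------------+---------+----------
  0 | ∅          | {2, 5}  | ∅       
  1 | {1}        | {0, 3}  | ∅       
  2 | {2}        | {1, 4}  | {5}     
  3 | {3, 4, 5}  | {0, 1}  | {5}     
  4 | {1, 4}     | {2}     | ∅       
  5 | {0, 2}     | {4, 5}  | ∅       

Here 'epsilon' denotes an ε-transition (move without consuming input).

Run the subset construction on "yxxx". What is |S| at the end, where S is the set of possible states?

3

Start in {0}.
Read 'y': {0} → {2, 5}.
Read 'x': {2, 5} → {0, 2, 5}.
Read 'x': {0, 2, 5} → {0, 2, 5}.
Read 'x': {0, 2, 5} → {0, 2, 5}.
That set has 3 states.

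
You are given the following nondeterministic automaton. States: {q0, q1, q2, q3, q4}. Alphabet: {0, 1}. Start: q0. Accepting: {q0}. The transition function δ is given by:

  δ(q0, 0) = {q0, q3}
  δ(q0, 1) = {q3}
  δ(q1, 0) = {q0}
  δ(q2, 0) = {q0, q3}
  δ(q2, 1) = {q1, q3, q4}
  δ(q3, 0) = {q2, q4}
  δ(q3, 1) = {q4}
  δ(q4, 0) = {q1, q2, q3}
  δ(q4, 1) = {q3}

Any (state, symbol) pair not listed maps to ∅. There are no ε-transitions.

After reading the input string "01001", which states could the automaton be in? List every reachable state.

{q1, q3, q4}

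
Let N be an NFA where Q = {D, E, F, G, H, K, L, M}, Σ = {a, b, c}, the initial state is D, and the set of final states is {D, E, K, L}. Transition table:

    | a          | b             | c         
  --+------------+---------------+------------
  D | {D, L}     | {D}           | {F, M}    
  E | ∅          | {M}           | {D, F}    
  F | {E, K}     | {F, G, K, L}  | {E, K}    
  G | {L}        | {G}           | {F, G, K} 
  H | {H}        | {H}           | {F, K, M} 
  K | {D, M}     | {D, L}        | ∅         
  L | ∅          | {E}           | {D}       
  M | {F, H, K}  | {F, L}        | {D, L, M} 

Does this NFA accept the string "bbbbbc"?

No

Start in {D}.
Read 'b': D→{D}; now {D}.
Read 'b': D→{D}; now {D}.
Read 'b': D→{D}; now {D}.
Read 'b': D→{D}; now {D}.
Read 'b': D→{D}; now {D}.
Read 'c': D→{F, M}; now {F, M}.
The final set {F, M} contains no accepting state.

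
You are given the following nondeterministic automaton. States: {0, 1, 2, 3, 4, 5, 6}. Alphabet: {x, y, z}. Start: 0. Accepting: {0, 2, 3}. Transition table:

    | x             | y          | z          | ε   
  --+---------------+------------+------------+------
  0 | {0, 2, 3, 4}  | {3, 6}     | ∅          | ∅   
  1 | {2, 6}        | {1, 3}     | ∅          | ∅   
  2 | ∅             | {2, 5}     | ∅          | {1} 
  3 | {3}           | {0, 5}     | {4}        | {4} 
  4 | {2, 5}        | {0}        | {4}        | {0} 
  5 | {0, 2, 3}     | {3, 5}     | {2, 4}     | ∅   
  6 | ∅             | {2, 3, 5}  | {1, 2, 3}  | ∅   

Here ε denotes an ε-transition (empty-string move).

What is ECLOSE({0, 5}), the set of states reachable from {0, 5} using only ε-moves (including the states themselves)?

{0, 5}

Begin with {0, 5}.
No ε-moves leave this set, so the closure equals the set itself.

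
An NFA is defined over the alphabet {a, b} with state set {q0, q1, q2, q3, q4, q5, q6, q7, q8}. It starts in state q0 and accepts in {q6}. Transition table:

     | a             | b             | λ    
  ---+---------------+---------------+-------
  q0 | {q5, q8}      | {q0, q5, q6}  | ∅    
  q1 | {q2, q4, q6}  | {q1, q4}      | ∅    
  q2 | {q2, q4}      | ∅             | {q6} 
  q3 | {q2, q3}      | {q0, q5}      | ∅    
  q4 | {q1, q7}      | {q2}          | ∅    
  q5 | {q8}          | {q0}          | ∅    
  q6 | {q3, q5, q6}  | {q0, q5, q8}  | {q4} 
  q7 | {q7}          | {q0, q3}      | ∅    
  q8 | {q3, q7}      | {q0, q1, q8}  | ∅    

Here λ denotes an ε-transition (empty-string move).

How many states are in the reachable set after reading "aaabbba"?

8

Start in {q0}.
Read 'a': {q0} → {q5, q8}.
Read 'a': {q5, q8} → {q3, q7, q8}.
Read 'a': {q3, q7, q8} → {q2, q3, q4, q6, q7}.
Read 'b': {q2, q3, q4, q6, q7} → {q0, q2, q3, q4, q5, q6, q8}.
Read 'b': {q0, q2, q3, q4, q5, q6, q8} → {q0, q1, q2, q4, q5, q6, q8}.
Read 'b': {q0, q1, q2, q4, q5, q6, q8} → {q0, q1, q2, q4, q5, q6, q8}.
Read 'a': {q0, q1, q2, q4, q5, q6, q8} → {q1, q2, q3, q4, q5, q6, q7, q8}.
That set has 8 states.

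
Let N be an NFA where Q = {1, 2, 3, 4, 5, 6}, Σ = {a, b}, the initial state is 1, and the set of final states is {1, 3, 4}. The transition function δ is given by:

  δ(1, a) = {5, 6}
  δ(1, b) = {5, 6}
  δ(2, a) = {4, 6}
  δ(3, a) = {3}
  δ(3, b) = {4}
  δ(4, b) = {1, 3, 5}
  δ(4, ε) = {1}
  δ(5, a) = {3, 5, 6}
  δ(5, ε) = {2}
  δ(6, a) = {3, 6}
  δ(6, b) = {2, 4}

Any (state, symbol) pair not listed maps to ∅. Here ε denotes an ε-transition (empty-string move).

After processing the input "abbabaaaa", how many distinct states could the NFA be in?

Start in {1}.
Read 'a': {1} → {2, 5, 6}.
Read 'b': {2, 5, 6} → {1, 2, 4}.
Read 'b': {1, 2, 4} → {1, 2, 3, 5, 6}.
Read 'a': {1, 2, 3, 5, 6} → {1, 2, 3, 4, 5, 6}.
Read 'b': {1, 2, 3, 4, 5, 6} → {1, 2, 3, 4, 5, 6}.
Read 'a': {1, 2, 3, 4, 5, 6} → {1, 2, 3, 4, 5, 6}.
Read 'a': {1, 2, 3, 4, 5, 6} → {1, 2, 3, 4, 5, 6}.
Read 'a': {1, 2, 3, 4, 5, 6} → {1, 2, 3, 4, 5, 6}.
Read 'a': {1, 2, 3, 4, 5, 6} → {1, 2, 3, 4, 5, 6}.
That set has 6 states.

6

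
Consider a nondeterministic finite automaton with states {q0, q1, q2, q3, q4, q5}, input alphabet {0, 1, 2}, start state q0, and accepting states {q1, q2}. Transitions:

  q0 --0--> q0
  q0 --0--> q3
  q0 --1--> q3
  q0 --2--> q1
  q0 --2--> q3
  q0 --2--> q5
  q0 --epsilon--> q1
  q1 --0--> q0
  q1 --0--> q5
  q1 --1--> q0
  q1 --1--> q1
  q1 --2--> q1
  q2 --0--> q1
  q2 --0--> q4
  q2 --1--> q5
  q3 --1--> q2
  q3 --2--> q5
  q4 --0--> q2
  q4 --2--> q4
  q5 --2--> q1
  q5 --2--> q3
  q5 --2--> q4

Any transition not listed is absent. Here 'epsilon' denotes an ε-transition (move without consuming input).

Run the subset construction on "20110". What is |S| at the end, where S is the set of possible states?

5

Start: ε-closure({q0}) = {q0, q1}.
Read '2': {q0, q1} → {q1, q3, q5}.
Read '0': {q1, q3, q5} → {q0, q1, q5}.
Read '1': {q0, q1, q5} → {q0, q1, q3}.
Read '1': {q0, q1, q3} → {q0, q1, q2, q3}.
Read '0': {q0, q1, q2, q3} → {q0, q1, q3, q4, q5}.
That set has 5 states.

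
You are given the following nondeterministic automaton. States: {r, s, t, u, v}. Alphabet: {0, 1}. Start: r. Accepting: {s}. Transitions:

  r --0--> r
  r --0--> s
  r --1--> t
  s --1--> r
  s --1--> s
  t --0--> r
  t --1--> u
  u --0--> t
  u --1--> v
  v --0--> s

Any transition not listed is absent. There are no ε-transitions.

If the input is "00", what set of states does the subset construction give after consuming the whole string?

Start in {r}.
Read '0': {r} → {r, s}.
Read '0': {r, s} → {r, s}.

{r, s}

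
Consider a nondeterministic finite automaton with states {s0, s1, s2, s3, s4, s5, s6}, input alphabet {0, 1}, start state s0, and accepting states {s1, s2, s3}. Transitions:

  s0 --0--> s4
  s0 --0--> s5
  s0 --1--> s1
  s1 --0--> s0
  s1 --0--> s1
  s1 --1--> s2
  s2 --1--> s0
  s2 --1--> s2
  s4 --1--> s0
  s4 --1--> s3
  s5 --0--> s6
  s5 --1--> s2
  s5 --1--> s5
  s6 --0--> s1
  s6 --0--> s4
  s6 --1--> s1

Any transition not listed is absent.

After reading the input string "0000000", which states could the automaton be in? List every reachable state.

{s0, s1, s4, s5, s6}

Start in {s0}.
Read '0': {s0} → {s4, s5}.
Read '0': {s4, s5} → {s6}.
Read '0': {s6} → {s1, s4}.
Read '0': {s1, s4} → {s0, s1}.
Read '0': {s0, s1} → {s0, s1, s4, s5}.
Read '0': {s0, s1, s4, s5} → {s0, s1, s4, s5, s6}.
Read '0': {s0, s1, s4, s5, s6} → {s0, s1, s4, s5, s6}.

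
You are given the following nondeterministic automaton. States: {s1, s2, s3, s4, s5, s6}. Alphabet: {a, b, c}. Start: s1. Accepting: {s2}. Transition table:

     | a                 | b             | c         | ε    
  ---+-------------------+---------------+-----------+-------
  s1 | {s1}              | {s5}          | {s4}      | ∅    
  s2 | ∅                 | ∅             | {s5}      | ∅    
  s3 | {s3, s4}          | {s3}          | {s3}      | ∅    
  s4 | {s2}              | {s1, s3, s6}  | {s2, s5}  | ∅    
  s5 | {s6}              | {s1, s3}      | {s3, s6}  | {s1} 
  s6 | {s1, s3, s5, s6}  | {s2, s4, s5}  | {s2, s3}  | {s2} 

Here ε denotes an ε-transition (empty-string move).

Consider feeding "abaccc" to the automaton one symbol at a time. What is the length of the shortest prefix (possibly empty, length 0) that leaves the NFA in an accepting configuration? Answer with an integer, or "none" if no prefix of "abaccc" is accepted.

3

Start in {s1}.
Read 'a': {s1} → {s1}.
Read 'b': {s1} → {s1, s5}.
Read 'a': {s1, s5} → {s1, s2, s6}.
None of the earlier sets intersect F, but {s1, s2, s6} does.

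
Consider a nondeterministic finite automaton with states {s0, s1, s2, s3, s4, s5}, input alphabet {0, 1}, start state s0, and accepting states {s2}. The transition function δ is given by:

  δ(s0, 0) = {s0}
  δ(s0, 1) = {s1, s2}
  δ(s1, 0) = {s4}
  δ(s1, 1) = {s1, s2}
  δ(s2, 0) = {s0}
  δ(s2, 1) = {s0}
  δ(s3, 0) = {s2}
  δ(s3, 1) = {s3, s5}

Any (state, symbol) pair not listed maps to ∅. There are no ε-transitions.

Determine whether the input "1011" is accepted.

Yes

Start in {s0}.
Read '1': s0→{s1, s2}; now {s1, s2}.
Read '0': s1→{s4}, s2→{s0}; now {s0, s4}.
Read '1': s0→{s1, s2}, s4→∅; now {s1, s2}.
Read '1': s1→{s1, s2}, s2→{s0}; now {s0, s1, s2}.
The final set {s0, s1, s2} contains the accepting state s2.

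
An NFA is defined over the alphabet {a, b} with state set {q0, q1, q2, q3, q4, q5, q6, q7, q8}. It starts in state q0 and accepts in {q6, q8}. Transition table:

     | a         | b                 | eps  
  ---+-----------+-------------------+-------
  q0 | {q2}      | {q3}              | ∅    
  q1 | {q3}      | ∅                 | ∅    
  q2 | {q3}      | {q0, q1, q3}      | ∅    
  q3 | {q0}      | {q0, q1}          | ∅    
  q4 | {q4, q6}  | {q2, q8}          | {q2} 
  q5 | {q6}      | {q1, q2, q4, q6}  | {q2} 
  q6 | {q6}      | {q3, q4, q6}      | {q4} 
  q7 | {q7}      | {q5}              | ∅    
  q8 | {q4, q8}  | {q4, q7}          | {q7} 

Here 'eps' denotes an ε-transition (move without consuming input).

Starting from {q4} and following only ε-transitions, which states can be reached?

{q2, q4}

Begin with {q4}.
ε-move q4 → q2; add q2.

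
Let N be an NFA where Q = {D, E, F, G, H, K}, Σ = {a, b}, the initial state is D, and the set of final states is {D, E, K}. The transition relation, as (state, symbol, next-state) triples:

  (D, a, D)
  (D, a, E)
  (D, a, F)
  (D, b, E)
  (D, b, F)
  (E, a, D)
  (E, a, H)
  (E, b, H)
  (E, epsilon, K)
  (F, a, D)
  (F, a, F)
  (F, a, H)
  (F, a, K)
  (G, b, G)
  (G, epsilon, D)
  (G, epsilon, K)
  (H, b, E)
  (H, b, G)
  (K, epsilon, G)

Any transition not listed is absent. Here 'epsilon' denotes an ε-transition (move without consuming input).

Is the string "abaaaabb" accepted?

Yes

Start in {D}.
Read 'a': D→{D, E, F}; union {D, E, F}; ε-closure = {D, E, F, G, K}.
Read 'b': D→{E, F}, E→{H}, F→∅, G→{G}, K→∅; union {E, F, G, H}; ε-closure = {D, E, F, G, H, K}.
Read 'a': D→{D, E, F}, E→{D, H}, F→{D, F, H, K}, G→∅, H→∅, K→∅; union {D, E, F, H, K}; ε-closure = {D, E, F, G, H, K}.
Read 'a': D→{D, E, F}, E→{D, H}, F→{D, F, H, K}, G→∅, H→∅, K→∅; union {D, E, F, H, K}; ε-closure = {D, E, F, G, H, K}.
Read 'a': D→{D, E, F}, E→{D, H}, F→{D, F, H, K}, G→∅, H→∅, K→∅; union {D, E, F, H, K}; ε-closure = {D, E, F, G, H, K}.
Read 'a': D→{D, E, F}, E→{D, H}, F→{D, F, H, K}, G→∅, H→∅, K→∅; union {D, E, F, H, K}; ε-closure = {D, E, F, G, H, K}.
Read 'b': D→{E, F}, E→{H}, F→∅, G→{G}, H→{E, G}, K→∅; union {E, F, G, H}; ε-closure = {D, E, F, G, H, K}.
Read 'b': D→{E, F}, E→{H}, F→∅, G→{G}, H→{E, G}, K→∅; union {E, F, G, H}; ε-closure = {D, E, F, G, H, K}.
The final set {D, E, F, G, H, K} contains the accepting states D, E, K.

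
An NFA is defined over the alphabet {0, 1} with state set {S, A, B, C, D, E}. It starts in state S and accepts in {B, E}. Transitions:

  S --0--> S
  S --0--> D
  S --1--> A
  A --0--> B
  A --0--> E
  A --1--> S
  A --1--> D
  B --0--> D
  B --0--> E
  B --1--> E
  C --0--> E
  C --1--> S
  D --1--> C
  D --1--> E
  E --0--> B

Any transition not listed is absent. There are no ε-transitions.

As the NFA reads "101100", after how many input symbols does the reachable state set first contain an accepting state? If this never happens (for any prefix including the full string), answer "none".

2

Start in {S}.
Read '1': {S} → {A}.
Read '0': {A} → {B, E}.
None of the earlier sets intersect F, but {B, E} does.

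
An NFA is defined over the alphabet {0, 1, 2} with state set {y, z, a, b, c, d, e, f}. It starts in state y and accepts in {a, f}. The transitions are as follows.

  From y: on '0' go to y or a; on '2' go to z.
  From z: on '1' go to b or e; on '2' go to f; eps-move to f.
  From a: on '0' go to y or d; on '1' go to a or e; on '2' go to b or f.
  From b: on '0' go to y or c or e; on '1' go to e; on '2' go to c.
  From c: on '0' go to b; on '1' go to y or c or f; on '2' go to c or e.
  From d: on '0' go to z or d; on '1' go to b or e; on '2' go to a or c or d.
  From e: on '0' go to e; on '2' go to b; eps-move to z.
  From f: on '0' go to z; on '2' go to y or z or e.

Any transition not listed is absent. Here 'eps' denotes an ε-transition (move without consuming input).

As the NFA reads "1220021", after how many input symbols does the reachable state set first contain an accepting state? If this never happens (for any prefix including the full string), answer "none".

Start in {y}.
Read '1': y→∅; now ∅.
The set is empty and remains empty for the remaining 6 symbols.
No reachable set along the way intersects F.

none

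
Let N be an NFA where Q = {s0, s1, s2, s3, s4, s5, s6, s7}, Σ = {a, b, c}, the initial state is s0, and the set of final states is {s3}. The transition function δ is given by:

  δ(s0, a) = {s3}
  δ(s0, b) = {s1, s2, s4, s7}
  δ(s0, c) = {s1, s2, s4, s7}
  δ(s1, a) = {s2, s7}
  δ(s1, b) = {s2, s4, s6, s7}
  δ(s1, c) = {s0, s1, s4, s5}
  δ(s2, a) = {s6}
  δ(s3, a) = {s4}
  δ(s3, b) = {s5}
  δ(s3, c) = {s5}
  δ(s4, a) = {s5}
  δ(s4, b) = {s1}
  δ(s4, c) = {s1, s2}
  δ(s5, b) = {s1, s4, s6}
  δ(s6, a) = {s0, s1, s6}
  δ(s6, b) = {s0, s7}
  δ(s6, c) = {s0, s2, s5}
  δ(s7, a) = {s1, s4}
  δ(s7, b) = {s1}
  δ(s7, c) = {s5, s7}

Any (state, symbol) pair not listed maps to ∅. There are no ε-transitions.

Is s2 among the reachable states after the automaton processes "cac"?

Start in {s0}.
Read 'c': s0→{s1, s2, s4, s7}; now {s1, s2, s4, s7}.
Read 'a': s1→{s2, s7}, s2→{s6}, s4→{s5}, s7→{s1, s4}; now {s1, s2, s4, s5, s6, s7}.
Read 'c': s1→{s0, s1, s4, s5}, s2→∅, s4→{s1, s2}, s5→∅, s6→{s0, s2, s5}, s7→{s5, s7}; now {s0, s1, s2, s4, s5, s7}.
State s2 is in {s0, s1, s2, s4, s5, s7}.

Yes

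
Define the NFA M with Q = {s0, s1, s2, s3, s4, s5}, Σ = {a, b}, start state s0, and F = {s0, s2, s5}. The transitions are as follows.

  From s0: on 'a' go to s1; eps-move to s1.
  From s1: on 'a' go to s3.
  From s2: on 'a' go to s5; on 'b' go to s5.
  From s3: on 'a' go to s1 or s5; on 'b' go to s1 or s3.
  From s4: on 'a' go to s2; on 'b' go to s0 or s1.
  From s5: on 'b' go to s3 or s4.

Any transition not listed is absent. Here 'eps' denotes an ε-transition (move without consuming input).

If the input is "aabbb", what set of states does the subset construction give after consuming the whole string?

{s1, s3}

Start: ε-closure({s0}) = {s0, s1}.
Read 'a': s0→{s1}, s1→{s3}; now {s1, s3}.
Read 'a': s1→{s3}, s3→{s1, s5}; now {s1, s3, s5}.
Read 'b': s1→∅, s3→{s1, s3}, s5→{s3, s4}; now {s1, s3, s4}.
Read 'b': s1→∅, s3→{s1, s3}, s4→{s0, s1}; now {s0, s1, s3}.
Read 'b': s0→∅, s1→∅, s3→{s1, s3}; now {s1, s3}.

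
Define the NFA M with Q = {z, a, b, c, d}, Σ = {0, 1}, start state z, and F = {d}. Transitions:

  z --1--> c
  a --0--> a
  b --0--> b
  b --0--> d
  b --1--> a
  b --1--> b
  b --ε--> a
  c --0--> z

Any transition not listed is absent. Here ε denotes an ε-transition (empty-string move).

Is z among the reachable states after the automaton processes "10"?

Start in {z}.
Read '1': z→{c}; now {c}.
Read '0': c→{z}; now {z}.
State z is in {z}.

Yes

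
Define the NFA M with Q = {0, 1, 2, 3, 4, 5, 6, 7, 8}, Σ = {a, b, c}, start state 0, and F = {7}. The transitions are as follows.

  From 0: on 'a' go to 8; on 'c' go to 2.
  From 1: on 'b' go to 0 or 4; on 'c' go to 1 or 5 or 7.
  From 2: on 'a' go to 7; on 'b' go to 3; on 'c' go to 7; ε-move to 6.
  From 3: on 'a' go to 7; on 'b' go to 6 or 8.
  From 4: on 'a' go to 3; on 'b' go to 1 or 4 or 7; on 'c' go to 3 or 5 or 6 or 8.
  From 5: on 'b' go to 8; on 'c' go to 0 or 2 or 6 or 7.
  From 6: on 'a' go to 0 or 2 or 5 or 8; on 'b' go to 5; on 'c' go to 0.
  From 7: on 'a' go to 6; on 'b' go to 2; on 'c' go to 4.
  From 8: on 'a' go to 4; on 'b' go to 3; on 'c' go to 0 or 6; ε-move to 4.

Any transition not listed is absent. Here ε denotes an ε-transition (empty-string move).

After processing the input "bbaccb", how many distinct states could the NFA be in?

Start in {0}.
Read 'b': {0} → ∅.
The set is empty and remains empty for the remaining 5 symbols.
That set has 0 states.

0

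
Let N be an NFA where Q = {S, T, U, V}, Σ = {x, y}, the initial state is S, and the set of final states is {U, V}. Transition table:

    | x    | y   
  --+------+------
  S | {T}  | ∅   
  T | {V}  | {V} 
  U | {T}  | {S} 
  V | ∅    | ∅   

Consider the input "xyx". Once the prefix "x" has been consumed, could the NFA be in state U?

No

Start in {S}.
Read 'x': S→{T}; now {T}.
State U is not in {T}.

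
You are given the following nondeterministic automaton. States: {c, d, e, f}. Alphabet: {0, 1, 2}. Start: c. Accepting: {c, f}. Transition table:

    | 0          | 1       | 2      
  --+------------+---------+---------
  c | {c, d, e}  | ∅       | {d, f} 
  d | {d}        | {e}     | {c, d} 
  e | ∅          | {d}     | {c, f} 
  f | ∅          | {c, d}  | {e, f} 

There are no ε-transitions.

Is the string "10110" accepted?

Start in {c}.
Read '1': c→∅; now ∅.
The set is empty and remains empty for the remaining 4 symbols.
The final set ∅ contains no accepting state.

No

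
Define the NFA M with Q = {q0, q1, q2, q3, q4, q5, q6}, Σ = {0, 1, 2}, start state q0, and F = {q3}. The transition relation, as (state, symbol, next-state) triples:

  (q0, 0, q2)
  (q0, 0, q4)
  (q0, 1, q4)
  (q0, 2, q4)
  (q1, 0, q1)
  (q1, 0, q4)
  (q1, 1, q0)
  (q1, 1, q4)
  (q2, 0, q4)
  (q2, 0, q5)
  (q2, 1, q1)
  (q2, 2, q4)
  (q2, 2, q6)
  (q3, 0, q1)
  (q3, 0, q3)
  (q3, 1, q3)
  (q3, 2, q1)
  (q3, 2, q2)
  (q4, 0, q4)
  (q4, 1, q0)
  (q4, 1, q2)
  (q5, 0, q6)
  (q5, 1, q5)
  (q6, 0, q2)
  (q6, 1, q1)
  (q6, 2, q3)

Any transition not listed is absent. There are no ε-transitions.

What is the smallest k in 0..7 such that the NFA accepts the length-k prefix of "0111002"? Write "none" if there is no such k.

7

Start in {q0}.
Read '0': {q0} → {q2, q4}.
Read '1': {q2, q4} → {q0, q1, q2}.
Read '1': {q0, q1, q2} → {q0, q1, q4}.
Read '1': {q0, q1, q4} → {q0, q2, q4}.
Read '0': {q0, q2, q4} → {q2, q4, q5}.
Read '0': {q2, q4, q5} → {q4, q5, q6}.
Read '2': {q4, q5, q6} → {q3}.
None of the earlier sets intersect F, but {q3} does.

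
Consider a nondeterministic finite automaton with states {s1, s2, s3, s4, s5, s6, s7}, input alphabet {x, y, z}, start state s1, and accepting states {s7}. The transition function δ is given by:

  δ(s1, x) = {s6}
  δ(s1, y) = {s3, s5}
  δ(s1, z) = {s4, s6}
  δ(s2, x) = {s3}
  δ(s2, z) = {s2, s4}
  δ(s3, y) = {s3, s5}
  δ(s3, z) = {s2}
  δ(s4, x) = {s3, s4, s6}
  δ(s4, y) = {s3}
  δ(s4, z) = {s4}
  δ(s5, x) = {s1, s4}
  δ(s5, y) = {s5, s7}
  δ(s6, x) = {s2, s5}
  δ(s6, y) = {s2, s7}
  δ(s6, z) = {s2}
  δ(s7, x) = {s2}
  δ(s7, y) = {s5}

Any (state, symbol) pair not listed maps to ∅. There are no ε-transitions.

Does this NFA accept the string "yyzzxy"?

Start in {s1}.
Read 'y': {s1} → {s3, s5}.
Read 'y': {s3, s5} → {s3, s5, s7}.
Read 'z': {s3, s5, s7} → {s2}.
Read 'z': {s2} → {s2, s4}.
Read 'x': {s2, s4} → {s3, s4, s6}.
Read 'y': {s3, s4, s6} → {s2, s3, s5, s7}.
The final set {s2, s3, s5, s7} contains the accepting state s7.

Yes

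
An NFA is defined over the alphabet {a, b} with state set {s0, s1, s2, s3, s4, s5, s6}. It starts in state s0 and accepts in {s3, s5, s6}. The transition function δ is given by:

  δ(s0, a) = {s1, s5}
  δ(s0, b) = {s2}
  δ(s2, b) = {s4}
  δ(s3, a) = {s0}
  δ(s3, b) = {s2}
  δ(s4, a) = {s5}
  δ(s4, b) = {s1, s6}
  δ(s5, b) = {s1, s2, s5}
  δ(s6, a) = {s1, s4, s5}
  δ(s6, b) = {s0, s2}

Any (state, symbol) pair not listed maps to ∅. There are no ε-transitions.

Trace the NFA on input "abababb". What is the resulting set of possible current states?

Start in {s0}.
Read 'a': {s0} → {s1, s5}.
Read 'b': {s1, s5} → {s1, s2, s5}.
Read 'a': {s1, s2, s5} → ∅.
The set is empty and remains empty for the remaining 4 symbols.

∅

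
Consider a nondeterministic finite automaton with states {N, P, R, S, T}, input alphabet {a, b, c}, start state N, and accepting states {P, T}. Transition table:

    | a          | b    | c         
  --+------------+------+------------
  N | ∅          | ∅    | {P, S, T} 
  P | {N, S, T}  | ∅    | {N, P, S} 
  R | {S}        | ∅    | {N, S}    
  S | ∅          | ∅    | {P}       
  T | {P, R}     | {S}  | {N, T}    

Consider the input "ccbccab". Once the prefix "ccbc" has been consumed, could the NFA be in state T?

No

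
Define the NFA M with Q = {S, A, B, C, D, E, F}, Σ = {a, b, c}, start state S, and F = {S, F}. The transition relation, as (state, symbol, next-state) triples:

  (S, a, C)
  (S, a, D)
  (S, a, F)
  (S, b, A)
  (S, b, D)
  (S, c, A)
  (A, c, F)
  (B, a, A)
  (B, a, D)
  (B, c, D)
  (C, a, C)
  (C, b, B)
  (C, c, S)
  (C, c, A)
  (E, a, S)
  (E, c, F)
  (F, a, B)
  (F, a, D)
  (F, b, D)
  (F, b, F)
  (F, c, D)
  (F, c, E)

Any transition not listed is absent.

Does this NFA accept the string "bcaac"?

Yes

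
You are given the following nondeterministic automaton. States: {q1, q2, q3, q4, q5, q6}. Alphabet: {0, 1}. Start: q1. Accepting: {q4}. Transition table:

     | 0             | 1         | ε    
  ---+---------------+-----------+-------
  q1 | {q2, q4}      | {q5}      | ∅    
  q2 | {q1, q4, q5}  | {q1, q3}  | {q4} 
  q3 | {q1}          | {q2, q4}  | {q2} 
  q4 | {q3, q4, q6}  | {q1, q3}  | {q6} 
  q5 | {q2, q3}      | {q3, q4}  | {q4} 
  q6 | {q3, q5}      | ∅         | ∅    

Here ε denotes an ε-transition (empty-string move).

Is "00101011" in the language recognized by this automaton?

Start in {q1}.
Read '0': q1→{q2, q4}; union {q2, q4}; ε-closure = {q2, q4, q6}.
Read '0': q2→{q1, q4, q5}, q4→{q3, q4, q6}, q6→{q3, q5}; union {q1, q3, q4, q5, q6}; ε-closure = {q1, q2, q3, q4, q5, q6}.
Read '1': q1→{q5}, q2→{q1, q3}, q3→{q2, q4}, q4→{q1, q3}, q5→{q3, q4}, q6→∅; union {q1, q2, q3, q4, q5}; ε-closure = {q1, q2, q3, q4, q5, q6}.
Read '0': q1→{q2, q4}, q2→{q1, q4, q5}, q3→{q1}, q4→{q3, q4, q6}, q5→{q2, q3}, q6→{q3, q5}; now {q1, q2, q3, q4, q5, q6}.
Read '1': q1→{q5}, q2→{q1, q3}, q3→{q2, q4}, q4→{q1, q3}, q5→{q3, q4}, q6→∅; union {q1, q2, q3, q4, q5}; ε-closure = {q1, q2, q3, q4, q5, q6}.
Read '0': q1→{q2, q4}, q2→{q1, q4, q5}, q3→{q1}, q4→{q3, q4, q6}, q5→{q2, q3}, q6→{q3, q5}; now {q1, q2, q3, q4, q5, q6}.
Read '1': q1→{q5}, q2→{q1, q3}, q3→{q2, q4}, q4→{q1, q3}, q5→{q3, q4}, q6→∅; union {q1, q2, q3, q4, q5}; ε-closure = {q1, q2, q3, q4, q5, q6}.
Read '1': q1→{q5}, q2→{q1, q3}, q3→{q2, q4}, q4→{q1, q3}, q5→{q3, q4}, q6→∅; union {q1, q2, q3, q4, q5}; ε-closure = {q1, q2, q3, q4, q5, q6}.
The final set {q1, q2, q3, q4, q5, q6} contains the accepting state q4.

Yes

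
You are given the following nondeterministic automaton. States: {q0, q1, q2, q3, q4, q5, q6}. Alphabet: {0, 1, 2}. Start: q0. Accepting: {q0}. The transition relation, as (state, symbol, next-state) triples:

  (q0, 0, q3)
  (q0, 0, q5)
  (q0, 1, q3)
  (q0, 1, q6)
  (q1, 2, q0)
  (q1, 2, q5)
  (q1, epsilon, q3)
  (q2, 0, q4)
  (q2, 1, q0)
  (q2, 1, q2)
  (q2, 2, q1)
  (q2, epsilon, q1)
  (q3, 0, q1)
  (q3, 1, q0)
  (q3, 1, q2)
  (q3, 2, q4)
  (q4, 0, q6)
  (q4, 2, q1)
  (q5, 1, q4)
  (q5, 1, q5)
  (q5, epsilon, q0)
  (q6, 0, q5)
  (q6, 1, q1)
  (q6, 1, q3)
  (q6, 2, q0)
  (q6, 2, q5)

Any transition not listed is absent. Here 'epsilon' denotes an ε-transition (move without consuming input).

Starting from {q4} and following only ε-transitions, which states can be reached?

{q4}

Begin with {q4}.
No ε-moves leave this set, so the closure equals the set itself.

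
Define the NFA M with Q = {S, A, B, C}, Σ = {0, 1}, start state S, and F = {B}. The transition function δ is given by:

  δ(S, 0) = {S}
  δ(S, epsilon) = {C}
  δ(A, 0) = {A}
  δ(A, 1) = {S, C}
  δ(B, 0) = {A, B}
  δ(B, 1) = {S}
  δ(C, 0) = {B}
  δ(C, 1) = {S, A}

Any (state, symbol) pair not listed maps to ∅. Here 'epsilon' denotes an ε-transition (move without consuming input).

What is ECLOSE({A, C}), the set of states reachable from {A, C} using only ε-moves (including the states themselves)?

{A, C}

Begin with {A, C}.
No ε-moves leave this set, so the closure equals the set itself.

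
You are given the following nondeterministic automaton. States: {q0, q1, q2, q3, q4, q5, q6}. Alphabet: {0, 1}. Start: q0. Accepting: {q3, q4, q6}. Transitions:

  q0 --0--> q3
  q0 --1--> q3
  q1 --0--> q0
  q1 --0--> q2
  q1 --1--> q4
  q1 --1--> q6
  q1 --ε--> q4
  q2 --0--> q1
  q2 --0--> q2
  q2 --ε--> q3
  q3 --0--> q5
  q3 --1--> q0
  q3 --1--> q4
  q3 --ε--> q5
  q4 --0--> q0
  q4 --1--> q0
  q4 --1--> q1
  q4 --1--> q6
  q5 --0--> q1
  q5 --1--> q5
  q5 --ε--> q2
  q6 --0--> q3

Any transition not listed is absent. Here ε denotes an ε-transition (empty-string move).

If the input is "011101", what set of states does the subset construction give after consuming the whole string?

{q0, q1, q2, q3, q4, q5, q6}

Start in {q0}.
Read '0': q0→{q3}; union {q3}; ε-closure = {q2, q3, q5}.
Read '1': q2→∅, q3→{q0, q4}, q5→{q5}; union {q0, q4, q5}; ε-closure = {q0, q2, q3, q4, q5}.
Read '1': q0→{q3}, q2→∅, q3→{q0, q4}, q4→{q0, q1, q6}, q5→{q5}; union {q0, q1, q3, q4, q5, q6}; ε-closure = {q0, q1, q2, q3, q4, q5, q6}.
Read '1': q0→{q3}, q1→{q4, q6}, q2→∅, q3→{q0, q4}, q4→{q0, q1, q6}, q5→{q5}, q6→∅; union {q0, q1, q3, q4, q5, q6}; ε-closure = {q0, q1, q2, q3, q4, q5, q6}.
Read '0': q0→{q3}, q1→{q0, q2}, q2→{q1, q2}, q3→{q5}, q4→{q0}, q5→{q1}, q6→{q3}; union {q0, q1, q2, q3, q5}; ε-closure = {q0, q1, q2, q3, q4, q5}.
Read '1': q0→{q3}, q1→{q4, q6}, q2→∅, q3→{q0, q4}, q4→{q0, q1, q6}, q5→{q5}; union {q0, q1, q3, q4, q5, q6}; ε-closure = {q0, q1, q2, q3, q4, q5, q6}.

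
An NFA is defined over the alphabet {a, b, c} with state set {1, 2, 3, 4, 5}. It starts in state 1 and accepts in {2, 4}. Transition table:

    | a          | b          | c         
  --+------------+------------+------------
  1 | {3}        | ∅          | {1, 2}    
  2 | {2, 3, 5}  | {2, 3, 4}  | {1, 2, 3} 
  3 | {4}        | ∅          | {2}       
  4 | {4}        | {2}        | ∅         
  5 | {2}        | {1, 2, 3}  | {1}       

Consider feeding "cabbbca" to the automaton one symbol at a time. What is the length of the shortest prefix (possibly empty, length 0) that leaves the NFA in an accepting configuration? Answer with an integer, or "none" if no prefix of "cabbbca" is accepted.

1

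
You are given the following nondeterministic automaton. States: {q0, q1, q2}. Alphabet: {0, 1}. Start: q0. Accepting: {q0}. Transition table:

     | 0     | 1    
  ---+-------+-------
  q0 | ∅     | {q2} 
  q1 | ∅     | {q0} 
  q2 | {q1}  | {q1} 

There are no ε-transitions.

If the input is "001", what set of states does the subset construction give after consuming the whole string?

Start in {q0}.
Read '0': q0→∅; now ∅.
The set is empty and remains empty for the remaining 2 symbols.

∅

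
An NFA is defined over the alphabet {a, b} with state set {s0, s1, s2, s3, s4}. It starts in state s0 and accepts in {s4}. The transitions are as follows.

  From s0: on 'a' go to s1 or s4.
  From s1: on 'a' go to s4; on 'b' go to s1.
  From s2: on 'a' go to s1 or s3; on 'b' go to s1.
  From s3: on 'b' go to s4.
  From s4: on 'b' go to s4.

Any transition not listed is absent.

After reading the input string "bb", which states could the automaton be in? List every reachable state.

∅

Start in {s0}.
Read 'b': s0→∅; now ∅.
The set is empty and remains empty for the remaining 1 symbol.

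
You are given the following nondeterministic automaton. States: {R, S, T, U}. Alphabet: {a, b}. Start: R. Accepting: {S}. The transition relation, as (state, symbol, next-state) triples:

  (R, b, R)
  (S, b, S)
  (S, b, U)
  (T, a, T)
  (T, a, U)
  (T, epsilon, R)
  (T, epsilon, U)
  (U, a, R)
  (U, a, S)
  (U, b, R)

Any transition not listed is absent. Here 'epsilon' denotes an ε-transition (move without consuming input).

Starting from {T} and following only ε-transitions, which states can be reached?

{R, T, U}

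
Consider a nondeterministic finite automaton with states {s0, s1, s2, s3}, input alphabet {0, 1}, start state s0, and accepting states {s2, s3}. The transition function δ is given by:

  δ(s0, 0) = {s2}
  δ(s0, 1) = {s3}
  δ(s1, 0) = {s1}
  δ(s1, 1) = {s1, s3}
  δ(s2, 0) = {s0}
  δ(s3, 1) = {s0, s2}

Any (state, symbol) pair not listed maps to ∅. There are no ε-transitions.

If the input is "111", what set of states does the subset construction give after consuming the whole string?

{s3}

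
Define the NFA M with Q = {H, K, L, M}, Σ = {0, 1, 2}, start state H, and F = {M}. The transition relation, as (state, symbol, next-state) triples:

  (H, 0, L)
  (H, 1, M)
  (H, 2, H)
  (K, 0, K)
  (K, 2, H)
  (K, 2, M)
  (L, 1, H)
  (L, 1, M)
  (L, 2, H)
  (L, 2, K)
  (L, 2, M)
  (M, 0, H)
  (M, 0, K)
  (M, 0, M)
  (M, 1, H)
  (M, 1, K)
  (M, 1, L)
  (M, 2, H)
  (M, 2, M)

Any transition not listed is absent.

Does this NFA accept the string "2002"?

No

Start in {H}.
Read '2': H→{H}; now {H}.
Read '0': H→{L}; now {L}.
Read '0': L→∅; now ∅.
The set is empty and remains empty for the remaining 1 symbol.
The final set ∅ contains no accepting state.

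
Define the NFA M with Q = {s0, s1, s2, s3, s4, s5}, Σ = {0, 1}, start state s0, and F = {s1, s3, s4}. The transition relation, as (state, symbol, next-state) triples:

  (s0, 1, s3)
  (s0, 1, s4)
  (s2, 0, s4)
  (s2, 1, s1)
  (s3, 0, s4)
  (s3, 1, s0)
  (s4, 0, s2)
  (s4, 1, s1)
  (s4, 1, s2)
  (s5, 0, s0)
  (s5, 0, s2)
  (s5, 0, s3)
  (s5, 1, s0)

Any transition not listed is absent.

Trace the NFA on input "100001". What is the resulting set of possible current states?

{s1, s2}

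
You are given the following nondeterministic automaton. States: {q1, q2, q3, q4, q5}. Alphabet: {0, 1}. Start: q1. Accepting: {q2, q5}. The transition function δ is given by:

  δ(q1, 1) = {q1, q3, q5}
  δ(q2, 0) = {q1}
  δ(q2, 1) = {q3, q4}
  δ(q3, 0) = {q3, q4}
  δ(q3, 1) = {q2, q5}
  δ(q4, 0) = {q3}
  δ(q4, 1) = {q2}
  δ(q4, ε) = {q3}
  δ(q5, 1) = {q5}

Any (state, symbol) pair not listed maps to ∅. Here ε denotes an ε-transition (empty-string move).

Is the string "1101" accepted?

Yes

Start in {q1}.
Read '1': {q1} → {q1, q3, q5}.
Read '1': {q1, q3, q5} → {q1, q2, q3, q5}.
Read '0': {q1, q2, q3, q5} → {q1, q3, q4}.
Read '1': {q1, q3, q4} → {q1, q2, q3, q5}.
The final set {q1, q2, q3, q5} contains the accepting states q2, q5.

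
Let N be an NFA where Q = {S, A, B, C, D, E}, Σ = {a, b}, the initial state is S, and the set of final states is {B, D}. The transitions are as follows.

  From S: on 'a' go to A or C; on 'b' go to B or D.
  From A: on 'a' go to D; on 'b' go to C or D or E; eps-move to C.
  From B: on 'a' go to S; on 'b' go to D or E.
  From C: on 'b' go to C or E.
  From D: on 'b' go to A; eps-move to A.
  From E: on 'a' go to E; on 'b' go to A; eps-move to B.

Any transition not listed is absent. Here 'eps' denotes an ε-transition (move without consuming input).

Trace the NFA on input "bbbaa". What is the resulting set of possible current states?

{S, A, B, C, D, E}

Start in {S}.
Read 'b': S→{B, D}; union {B, D}; ε-closure = {A, B, C, D}.
Read 'b': A→{C, D, E}, B→{D, E}, C→{C, E}, D→{A}; union {A, C, D, E}; ε-closure = {A, B, C, D, E}.
Read 'b': A→{C, D, E}, B→{D, E}, C→{C, E}, D→{A}, E→{A}; union {A, C, D, E}; ε-closure = {A, B, C, D, E}.
Read 'a': A→{D}, B→{S}, C→∅, D→∅, E→{E}; union {S, D, E}; ε-closure = {S, A, B, C, D, E}.
Read 'a': S→{A, C}, A→{D}, B→{S}, C→∅, D→∅, E→{E}; union {S, A, C, D, E}; ε-closure = {S, A, B, C, D, E}.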